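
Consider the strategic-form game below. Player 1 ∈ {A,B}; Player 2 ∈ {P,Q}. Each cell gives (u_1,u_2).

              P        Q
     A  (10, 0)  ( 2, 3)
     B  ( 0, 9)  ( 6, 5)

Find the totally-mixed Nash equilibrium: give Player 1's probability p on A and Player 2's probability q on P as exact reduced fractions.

p=4/7, q=2/7

P1 indiff ⇒ q·10+(1-q)·2 = q·0+(1-q)·6 ⇒ q(10) = (1-q)(4) ⇒ q = 2/7
P2 indiff ⇒ p·0+(1-p)·9 = p·3+(1-p)·5 ⇒ p(-3) = (1-p)(-4) ⇒ p = 4/7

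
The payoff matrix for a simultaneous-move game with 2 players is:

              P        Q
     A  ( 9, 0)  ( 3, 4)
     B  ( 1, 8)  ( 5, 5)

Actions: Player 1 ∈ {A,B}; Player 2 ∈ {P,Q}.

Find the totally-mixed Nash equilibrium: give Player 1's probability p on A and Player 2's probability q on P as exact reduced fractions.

(p,q) = (3/7, 1/5)

P1 indiff ⇒ q·9+(1-q)·3 = q·1+(1-q)·5 ⇒ q(8) = (1-q)(2) ⇒ q = 1/5
P2 indiff ⇒ p·0+(1-p)·8 = p·4+(1-p)·5 ⇒ p(-4) = (1-p)(-3) ⇒ p = 3/7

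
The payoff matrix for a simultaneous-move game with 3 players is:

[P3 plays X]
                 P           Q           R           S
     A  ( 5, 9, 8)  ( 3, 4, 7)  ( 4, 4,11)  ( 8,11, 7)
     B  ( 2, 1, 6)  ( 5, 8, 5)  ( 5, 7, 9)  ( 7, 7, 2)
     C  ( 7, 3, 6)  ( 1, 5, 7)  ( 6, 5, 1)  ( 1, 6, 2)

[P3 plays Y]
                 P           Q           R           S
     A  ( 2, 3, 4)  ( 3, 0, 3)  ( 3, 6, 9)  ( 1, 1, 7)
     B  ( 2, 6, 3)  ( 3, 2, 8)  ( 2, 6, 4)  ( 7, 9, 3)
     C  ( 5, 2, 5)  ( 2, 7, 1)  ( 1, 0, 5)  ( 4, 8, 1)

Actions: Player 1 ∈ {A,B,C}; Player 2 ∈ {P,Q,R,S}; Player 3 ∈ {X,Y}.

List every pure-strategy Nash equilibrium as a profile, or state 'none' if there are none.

PSNE = {(A,S,X), (B,S,Y)}

(A,P,X): not NE [P1→C gives 7>5; P2→S gives 11>9]
(A,P,Y): not NE [P1→C gives 5>2; P2→R gives 6>3; P3→X gives 8>4]
(A,Q,X): not NE [P1→B gives 5>3; P2→S gives 11>4]
(A,Q,Y): not NE [P2→R gives 6>0; P3→X gives 7>3]
(A,R,X): not NE [P1→C gives 6>4; P2→S gives 11>4]
(A,R,Y): not NE [P3→X gives 11>9]
(A,S,X): NE
(A,S,Y): not NE [P1→B gives 7>1; P2→R gives 6>1]
(B,P,X): not NE [P1→C gives 7>2; P2→Q gives 8>1]
(B,P,Y): not NE [P1→C gives 5>2; P2→S gives 9>6; P3→X gives 6>3]
(B,Q,X): not NE [P3→Y gives 8>5]
(B,Q,Y): not NE [P2→S gives 9>2]
(B,R,X): not NE [P1→C gives 6>5; P2→Q gives 8>7]
(B,R,Y): not NE [P1→A gives 3>2; P2→S gives 9>6; P3→X gives 9>4]
(B,S,X): not NE [P1→A gives 8>7; P2→Q gives 8>7; P3→Y gives 3>2]
(B,S,Y): NE
(C,P,X): not NE [P2→S gives 6>3]
(C,P,Y): not NE [P2→S gives 8>2; P3→X gives 6>5]
(C,Q,X): not NE [P1→B gives 5>1; P2→S gives 6>5]
(C,Q,Y): not NE [P1→B gives 3>2; P2→S gives 8>7; P3→X gives 7>1]
(C,R,X): not NE [P2→S gives 6>5; P3→Y gives 5>1]
(C,R,Y): not NE [P1→A gives 3>1; P2→S gives 8>0]
(C,S,X): not NE [P1→A gives 8>1]
(C,S,Y): not NE [P1→B gives 7>4; P3→X gives 2>1]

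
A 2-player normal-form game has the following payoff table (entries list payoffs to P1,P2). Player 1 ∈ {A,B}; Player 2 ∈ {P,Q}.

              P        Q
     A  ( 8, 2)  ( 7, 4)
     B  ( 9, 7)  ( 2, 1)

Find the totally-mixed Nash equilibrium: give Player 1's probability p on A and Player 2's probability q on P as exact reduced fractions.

(p,q) = (3/4, 5/6)

P1 indiff ⇒ q·8+(1-q)·7 = q·9+(1-q)·2 ⇒ q(-1) = (1-q)(-5) ⇒ q = 5/6
P2 indiff ⇒ p·2+(1-p)·7 = p·4+(1-p)·1 ⇒ p(-2) = (1-p)(-6) ⇒ p = 3/4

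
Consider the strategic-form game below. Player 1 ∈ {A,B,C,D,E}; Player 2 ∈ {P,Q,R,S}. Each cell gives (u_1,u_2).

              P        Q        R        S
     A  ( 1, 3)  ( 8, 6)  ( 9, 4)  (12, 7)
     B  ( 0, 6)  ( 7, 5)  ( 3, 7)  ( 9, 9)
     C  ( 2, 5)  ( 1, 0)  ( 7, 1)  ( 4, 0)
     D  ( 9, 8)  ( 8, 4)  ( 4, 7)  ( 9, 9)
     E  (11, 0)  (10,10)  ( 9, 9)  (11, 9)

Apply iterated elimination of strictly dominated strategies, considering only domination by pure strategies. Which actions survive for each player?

Remaining: P1:{A,E} P2:{Q,S}

P1 drop B (A beats it: P:1>0 Q:8>7 R:9>3 S:12>9)
P1 drop C (E beats it: P:11>2 Q:10>1 R:9>7 S:11>4)
P1 drop D (E beats it: P:11>9 Q:10>8 R:9>4 S:11>9)
P2 drop P (Q beats it: A:6>3 E:10>0)
P2 drop R (Q beats it: A:6>4 E:10>9)
P1→{A,E} P2→{Q,S}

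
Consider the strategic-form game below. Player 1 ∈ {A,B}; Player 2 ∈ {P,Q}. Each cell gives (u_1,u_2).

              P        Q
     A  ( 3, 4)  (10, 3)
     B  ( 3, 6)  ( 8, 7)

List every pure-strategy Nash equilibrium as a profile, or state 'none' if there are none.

(A,P): NE
(A,Q): not NE [P2→P gives 4>3]
(B,P): not NE [P2→Q gives 7>6]
(B,Q): not NE [P1→A gives 10>8]

NE set: (A,P)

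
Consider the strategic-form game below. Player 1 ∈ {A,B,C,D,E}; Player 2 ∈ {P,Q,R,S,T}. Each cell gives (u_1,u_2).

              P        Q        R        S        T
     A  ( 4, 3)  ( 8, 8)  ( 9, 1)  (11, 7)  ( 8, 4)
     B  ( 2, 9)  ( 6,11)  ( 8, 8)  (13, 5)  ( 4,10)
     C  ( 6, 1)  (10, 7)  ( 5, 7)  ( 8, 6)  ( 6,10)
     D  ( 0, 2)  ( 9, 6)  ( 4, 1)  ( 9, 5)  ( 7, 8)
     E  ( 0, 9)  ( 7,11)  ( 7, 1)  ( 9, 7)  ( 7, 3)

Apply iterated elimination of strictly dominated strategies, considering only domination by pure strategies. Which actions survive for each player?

Survivors P1:{A,C,D} P2:{Q,T}

P1 drop E (A beats it: P:4>0 Q:8>7 R:9>7 S:11>9 T:8>7)
P2 drop P (Q beats it: A:8>3 B:11>9 C:7>1 D:6>2)
P2 drop R (T beats it: A:4>1 B:10>8 C:10>7 D:8>1)
P2 drop S (Q beats it: A:8>7 B:11>5 C:7>6 D:6>5)
P1 drop B (A beats it: Q:8>6 T:8>4)
P1→{A,C,D} P2→{Q,T}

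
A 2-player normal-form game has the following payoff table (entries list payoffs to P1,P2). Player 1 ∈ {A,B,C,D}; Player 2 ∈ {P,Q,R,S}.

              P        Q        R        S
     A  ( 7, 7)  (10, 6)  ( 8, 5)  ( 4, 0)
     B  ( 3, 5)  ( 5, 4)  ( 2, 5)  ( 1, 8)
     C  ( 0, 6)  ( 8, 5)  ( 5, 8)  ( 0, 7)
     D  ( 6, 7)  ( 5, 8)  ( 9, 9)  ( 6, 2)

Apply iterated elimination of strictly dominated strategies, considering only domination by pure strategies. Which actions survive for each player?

IESDS → P1:{A,D} P2:{P,Q,R}

P1 drop B (A beats it: P:7>3 Q:10>5 R:8>2 S:4>1)
P1 drop C (A beats it: P:7>0 Q:10>8 R:8>5 S:4>0)
P2 drop S (P beats it: A:7>0 D:7>2)
P1→{A,D} P2→{P,Q,R}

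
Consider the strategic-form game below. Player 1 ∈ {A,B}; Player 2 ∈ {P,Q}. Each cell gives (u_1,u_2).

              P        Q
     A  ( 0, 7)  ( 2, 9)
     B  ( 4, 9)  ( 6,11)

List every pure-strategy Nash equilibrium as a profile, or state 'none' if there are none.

PSNE = {(B,Q)}

(A,P): not NE [P1→B gives 4>0; P2→Q gives 9>7]
(A,Q): not NE [P1→B gives 6>2]
(B,P): not NE [P2→Q gives 11>9]
(B,Q): NE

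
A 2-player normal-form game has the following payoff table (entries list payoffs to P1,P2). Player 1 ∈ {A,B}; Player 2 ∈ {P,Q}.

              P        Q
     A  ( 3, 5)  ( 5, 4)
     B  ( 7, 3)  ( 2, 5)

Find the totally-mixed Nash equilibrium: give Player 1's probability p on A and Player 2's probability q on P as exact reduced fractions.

P1 indiff ⇒ q·3+(1-q)·5 = q·7+(1-q)·2 ⇒ q(-4) = (1-q)(-3) ⇒ q = 3/7
P2 indiff ⇒ p·5+(1-p)·3 = p·4+(1-p)·5 ⇒ p(1) = (1-p)(2) ⇒ p = 2/3

P1 mixes 2/3 on A; P2 mixes 3/7 on P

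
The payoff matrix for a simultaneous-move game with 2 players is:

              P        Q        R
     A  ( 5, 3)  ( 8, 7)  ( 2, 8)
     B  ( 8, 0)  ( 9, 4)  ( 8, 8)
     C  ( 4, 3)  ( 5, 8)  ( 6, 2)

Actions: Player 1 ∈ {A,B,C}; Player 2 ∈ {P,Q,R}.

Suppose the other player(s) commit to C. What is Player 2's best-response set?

P2 best: {Q}

u_2(P vs C) = 3
u_2(Q vs C) = 8
u_2(R vs C) = 2
max payoff 8 at {Q}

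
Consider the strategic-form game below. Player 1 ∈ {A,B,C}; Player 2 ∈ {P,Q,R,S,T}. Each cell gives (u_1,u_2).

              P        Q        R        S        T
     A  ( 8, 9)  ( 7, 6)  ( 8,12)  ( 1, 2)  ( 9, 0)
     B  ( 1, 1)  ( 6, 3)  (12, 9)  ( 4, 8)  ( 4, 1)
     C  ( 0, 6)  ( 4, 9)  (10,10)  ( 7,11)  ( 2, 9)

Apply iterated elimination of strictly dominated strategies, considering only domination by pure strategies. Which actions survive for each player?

Remaining: P1:{B,C} P2:{R,S}

P2 drop P (R beats it: A:12>9 B:9>1 C:10>6)
P2 drop Q (R beats it: A:12>6 B:9>3 C:10>9)
P2 drop T (R beats it: A:12>0 B:9>1 C:10>9)
P1 drop A (B beats it: R:12>8 S:4>1)
P1→{B,C} P2→{R,S}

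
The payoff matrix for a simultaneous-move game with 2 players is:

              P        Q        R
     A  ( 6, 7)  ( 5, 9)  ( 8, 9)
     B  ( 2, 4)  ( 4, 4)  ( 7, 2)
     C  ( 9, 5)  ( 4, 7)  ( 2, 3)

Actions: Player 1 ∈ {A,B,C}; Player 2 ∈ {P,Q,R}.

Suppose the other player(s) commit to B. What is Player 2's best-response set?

argmax u_2 = {P,Q}

u_2(P vs B) = 4
u_2(Q vs B) = 4
u_2(R vs B) = 2
max payoff 4 at {P,Q}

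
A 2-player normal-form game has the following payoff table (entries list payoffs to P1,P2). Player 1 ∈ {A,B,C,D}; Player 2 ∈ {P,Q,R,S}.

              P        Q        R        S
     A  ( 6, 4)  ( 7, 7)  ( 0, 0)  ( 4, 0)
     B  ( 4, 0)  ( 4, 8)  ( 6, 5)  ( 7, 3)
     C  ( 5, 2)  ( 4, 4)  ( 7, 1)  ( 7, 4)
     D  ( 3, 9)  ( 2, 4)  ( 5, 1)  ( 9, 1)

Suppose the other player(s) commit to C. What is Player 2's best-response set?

u_2(P vs C) = 2
u_2(Q vs C) = 4
u_2(R vs C) = 1
u_2(S vs C) = 4
max payoff 4 at {Q,S}

P2 best: {Q,S}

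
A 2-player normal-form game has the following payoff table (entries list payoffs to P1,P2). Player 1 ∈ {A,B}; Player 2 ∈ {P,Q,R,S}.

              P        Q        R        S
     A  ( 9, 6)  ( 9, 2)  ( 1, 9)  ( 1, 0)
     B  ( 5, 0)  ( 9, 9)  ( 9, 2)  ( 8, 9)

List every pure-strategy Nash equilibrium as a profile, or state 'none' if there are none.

PSNE = {(B,Q), (B,S)}

(A,P): not NE [P2→R gives 9>6]
(A,Q): not NE [P2→R gives 9>2]
(A,R): not NE [P1→B gives 9>1]
(A,S): not NE [P1→B gives 8>1; P2→R gives 9>0]
(B,P): not NE [P1→A gives 9>5; P2→S gives 9>0]
(B,Q): NE
(B,R): not NE [P2→S gives 9>2]
(B,S): NE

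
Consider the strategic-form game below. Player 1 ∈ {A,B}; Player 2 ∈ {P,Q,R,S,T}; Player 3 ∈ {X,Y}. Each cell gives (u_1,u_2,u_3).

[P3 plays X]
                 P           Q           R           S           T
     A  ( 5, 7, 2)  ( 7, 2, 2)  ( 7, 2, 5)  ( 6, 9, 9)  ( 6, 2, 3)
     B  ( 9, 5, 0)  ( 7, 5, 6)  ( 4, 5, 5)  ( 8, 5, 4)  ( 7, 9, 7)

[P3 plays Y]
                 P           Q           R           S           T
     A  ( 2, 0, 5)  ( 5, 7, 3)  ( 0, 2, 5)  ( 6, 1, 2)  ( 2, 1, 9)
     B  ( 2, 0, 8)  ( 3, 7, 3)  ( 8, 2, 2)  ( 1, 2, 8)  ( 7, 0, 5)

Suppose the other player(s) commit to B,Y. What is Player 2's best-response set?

BR_2 = {Q}

u_2(P vs B,Y) = 0
u_2(Q vs B,Y) = 7
u_2(R vs B,Y) = 2
u_2(S vs B,Y) = 2
u_2(T vs B,Y) = 0
max payoff 7 at {Q}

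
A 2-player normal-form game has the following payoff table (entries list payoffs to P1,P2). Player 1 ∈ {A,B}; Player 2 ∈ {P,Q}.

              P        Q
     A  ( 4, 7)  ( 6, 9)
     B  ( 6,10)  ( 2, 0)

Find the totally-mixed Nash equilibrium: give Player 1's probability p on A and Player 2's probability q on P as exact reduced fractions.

p=5/6, q=2/3

P1 indiff ⇒ q·4+(1-q)·6 = q·6+(1-q)·2 ⇒ q(-2) = (1-q)(-4) ⇒ q = 2/3
P2 indiff ⇒ p·7+(1-p)·10 = p·9+(1-p)·0 ⇒ p(-2) = (1-p)(-10) ⇒ p = 5/6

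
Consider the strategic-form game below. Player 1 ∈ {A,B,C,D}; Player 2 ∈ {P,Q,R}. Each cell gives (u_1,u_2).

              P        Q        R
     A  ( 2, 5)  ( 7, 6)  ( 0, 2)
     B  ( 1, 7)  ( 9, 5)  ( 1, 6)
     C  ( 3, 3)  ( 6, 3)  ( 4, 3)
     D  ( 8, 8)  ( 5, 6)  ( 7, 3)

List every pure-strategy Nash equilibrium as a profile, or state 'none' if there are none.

(A,P): not NE [P1→D gives 8>2; P2→Q gives 6>5]
(A,Q): not NE [P1→B gives 9>7]
(A,R): not NE [P1→D gives 7>0; P2→Q gives 6>2]
(B,P): not NE [P1→D gives 8>1]
(B,Q): not NE [P2→P gives 7>5]
(B,R): not NE [P1→D gives 7>1; P2→P gives 7>6]
(C,P): not NE [P1→D gives 8>3]
(C,Q): not NE [P1→B gives 9>6]
(C,R): not NE [P1→D gives 7>4]
(D,P): NE
(D,Q): not NE [P1→B gives 9>5; P2→P gives 8>6]
(D,R): not NE [P2→P gives 8>3]

PSNE = {(D,P)}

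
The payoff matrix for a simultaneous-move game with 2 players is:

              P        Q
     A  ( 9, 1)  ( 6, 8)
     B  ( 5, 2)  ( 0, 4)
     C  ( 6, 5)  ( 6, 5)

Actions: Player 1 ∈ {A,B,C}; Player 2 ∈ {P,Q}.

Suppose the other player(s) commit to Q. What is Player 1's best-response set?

u_1(A vs Q) = 6
u_1(B vs Q) = 0
u_1(C vs Q) = 6
max payoff 6 at {A,C}

argmax u_1 = {A,C}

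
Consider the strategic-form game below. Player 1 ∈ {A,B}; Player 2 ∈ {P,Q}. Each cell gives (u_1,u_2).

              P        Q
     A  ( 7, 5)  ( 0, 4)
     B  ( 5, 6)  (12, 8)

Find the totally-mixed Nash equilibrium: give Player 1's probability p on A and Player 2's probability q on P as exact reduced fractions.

P1 mixes 2/3 on A; P2 mixes 6/7 on P

P1 indiff ⇒ q·7+(1-q)·0 = q·5+(1-q)·12 ⇒ q(2) = (1-q)(12) ⇒ q = 6/7
P2 indiff ⇒ p·5+(1-p)·6 = p·4+(1-p)·8 ⇒ p(1) = (1-p)(2) ⇒ p = 2/3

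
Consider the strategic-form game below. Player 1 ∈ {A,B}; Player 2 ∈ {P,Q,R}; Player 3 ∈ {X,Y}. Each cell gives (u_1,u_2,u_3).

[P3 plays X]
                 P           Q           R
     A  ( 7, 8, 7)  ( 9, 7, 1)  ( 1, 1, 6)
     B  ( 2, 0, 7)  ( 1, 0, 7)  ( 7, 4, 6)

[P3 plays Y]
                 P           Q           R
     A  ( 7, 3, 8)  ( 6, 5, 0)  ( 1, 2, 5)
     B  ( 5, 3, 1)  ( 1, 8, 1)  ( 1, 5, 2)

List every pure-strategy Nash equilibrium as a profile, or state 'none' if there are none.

Nash profiles: (B,R,X)

(A,P,X): not NE [P3→Y gives 8>7]
(A,P,Y): not NE [P2→Q gives 5>3]
(A,Q,X): not NE [P2→P gives 8>7]
(A,Q,Y): not NE [P3→X gives 1>0]
(A,R,X): not NE [P1→B gives 7>1; P2→P gives 8>1]
(A,R,Y): not NE [P2→Q gives 5>2; P3→X gives 6>5]
(B,P,X): not NE [P1→A gives 7>2; P2→R gives 4>0]
(B,P,Y): not NE [P1→A gives 7>5; P2→Q gives 8>3; P3→X gives 7>1]
(B,Q,X): not NE [P1→A gives 9>1; P2→R gives 4>0]
(B,Q,Y): not NE [P1→A gives 6>1; P3→X gives 7>1]
(B,R,X): NE
(B,R,Y): not NE [P2→Q gives 8>5; P3→X gives 6>2]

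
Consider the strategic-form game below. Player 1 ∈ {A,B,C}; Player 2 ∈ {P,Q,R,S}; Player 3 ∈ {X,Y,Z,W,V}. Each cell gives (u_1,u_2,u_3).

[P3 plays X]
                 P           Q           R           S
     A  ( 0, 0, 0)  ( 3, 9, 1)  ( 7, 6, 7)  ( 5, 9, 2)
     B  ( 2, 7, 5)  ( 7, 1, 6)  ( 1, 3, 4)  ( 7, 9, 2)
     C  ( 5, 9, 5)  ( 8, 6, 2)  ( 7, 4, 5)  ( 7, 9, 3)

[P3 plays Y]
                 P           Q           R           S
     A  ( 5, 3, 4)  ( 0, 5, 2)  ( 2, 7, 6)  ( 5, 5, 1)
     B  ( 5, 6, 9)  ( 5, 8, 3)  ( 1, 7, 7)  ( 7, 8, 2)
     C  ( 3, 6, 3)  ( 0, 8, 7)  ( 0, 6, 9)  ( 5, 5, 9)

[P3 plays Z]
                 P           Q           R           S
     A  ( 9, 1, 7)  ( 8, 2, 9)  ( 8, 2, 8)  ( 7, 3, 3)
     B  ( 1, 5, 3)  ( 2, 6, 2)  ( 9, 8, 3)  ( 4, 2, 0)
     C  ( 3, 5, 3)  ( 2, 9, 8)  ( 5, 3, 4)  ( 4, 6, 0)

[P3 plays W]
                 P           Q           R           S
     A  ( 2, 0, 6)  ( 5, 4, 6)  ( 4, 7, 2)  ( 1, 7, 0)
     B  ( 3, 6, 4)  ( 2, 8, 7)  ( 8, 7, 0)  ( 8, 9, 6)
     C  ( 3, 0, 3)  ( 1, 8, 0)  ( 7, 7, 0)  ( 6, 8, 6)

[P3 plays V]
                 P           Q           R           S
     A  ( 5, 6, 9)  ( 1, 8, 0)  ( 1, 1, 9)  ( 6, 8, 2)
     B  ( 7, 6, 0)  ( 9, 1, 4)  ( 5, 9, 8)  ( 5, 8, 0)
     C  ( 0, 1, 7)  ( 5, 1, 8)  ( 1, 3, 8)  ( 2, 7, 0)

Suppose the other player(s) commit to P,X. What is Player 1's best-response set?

P1 best: {C}

u_1(A vs P,X) = 0
u_1(B vs P,X) = 2
u_1(C vs P,X) = 5
max payoff 5 at {C}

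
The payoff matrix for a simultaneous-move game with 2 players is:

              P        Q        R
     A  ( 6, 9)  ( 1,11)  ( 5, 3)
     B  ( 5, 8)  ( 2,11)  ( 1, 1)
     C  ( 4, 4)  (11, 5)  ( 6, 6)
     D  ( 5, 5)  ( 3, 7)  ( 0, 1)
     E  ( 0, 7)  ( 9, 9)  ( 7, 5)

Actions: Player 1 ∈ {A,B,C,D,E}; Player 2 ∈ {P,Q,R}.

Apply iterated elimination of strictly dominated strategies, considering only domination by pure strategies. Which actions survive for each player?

P2 drop P (Q beats it: A:11>9 B:11>8 C:5>4 D:7>5 E:9>7)
P1 drop A (C beats it: Q:11>1 R:6>5)
P1 drop B (C beats it: Q:11>2 R:6>1)
P1 drop D (C beats it: Q:11>3 R:6>0)
P1→{C,E} P2→{Q,R}

Remaining: P1:{C,E} P2:{Q,R}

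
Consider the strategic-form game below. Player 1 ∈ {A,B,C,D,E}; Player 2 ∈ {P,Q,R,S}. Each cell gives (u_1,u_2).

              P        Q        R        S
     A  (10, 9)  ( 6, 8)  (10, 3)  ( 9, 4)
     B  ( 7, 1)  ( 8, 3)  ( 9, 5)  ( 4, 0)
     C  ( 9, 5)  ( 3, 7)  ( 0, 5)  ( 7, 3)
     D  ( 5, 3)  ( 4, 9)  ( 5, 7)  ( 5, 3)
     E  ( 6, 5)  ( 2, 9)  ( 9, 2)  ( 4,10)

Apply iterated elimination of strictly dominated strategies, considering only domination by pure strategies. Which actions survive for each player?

P1 drop C (A beats it: P:10>9 Q:6>3 R:10>0 S:9>7)
P1 drop D (A beats it: P:10>5 Q:6>4 R:10>5 S:9>5)
P1 drop E (A beats it: P:10>6 Q:6>2 R:10>9 S:9>4)
P2 drop S (P beats it: A:9>4 B:1>0)
P1→{A,B} P2→{P,Q,R}

Survivors P1:{A,B} P2:{P,Q,R}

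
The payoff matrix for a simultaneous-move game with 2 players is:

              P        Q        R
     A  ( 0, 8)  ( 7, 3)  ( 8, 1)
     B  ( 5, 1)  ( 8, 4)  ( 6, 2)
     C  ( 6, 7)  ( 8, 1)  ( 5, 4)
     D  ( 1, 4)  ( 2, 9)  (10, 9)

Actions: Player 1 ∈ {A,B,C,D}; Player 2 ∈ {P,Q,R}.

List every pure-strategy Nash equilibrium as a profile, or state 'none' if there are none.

PSNE = {(B,Q), (C,P), (D,R)}

(A,P): not NE [P1→C gives 6>0]
(A,Q): not NE [P1→C gives 8>7; P2→P gives 8>3]
(A,R): not NE [P1→D gives 10>8; P2→P gives 8>1]
(B,P): not NE [P1→C gives 6>5; P2→Q gives 4>1]
(B,Q): NE
(B,R): not NE [P1→D gives 10>6; P2→Q gives 4>2]
(C,P): NE
(C,Q): not NE [P2→P gives 7>1]
(C,R): not NE [P1→D gives 10>5; P2→P gives 7>4]
(D,P): not NE [P1→C gives 6>1; P2→R gives 9>4]
(D,Q): not NE [P1→C gives 8>2]
(D,R): NE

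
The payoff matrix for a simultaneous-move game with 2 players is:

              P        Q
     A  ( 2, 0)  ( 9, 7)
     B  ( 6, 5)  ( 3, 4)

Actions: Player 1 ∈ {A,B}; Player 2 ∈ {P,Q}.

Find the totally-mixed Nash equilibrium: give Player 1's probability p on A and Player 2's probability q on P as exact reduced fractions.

(p,q) = (1/8, 3/5)

P1 indiff ⇒ q·2+(1-q)·9 = q·6+(1-q)·3 ⇒ q(-4) = (1-q)(-6) ⇒ q = 3/5
P2 indiff ⇒ p·0+(1-p)·5 = p·7+(1-p)·4 ⇒ p(-7) = (1-p)(-1) ⇒ p = 1/8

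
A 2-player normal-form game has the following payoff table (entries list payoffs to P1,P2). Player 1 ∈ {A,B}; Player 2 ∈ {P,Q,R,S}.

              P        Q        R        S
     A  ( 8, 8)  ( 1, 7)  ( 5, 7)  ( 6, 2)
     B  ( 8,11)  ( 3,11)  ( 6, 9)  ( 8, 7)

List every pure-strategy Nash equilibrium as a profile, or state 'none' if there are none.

(A,P): NE
(A,Q): not NE [P1→B gives 3>1; P2→P gives 8>7]
(A,R): not NE [P1→B gives 6>5; P2→P gives 8>7]
(A,S): not NE [P1→B gives 8>6; P2→P gives 8>2]
(B,P): NE
(B,Q): NE
(B,R): not NE [P2→Q gives 11>9]
(B,S): not NE [P2→Q gives 11>7]

NE set: (A,P), (B,P), (B,Q)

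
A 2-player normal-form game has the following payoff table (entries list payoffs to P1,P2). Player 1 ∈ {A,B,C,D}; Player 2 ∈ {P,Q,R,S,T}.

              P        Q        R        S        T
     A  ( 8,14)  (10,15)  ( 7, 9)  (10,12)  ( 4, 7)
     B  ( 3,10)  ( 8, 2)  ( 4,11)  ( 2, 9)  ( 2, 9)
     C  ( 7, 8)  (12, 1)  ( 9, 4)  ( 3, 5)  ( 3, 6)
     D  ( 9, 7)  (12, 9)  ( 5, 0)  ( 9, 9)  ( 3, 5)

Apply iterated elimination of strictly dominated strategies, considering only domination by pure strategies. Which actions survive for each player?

IESDS → P1:{A,C,D} P2:{P,Q,S}

P1 drop B (A beats it: P:8>3 Q:10>8 R:7>4 S:10>2 T:4>2)
P2 drop R (P beats it: A:14>9 C:8>4 D:7>0)
P2 drop T (P beats it: A:14>7 C:8>6 D:7>5)
P1→{A,C,D} P2→{P,Q,S}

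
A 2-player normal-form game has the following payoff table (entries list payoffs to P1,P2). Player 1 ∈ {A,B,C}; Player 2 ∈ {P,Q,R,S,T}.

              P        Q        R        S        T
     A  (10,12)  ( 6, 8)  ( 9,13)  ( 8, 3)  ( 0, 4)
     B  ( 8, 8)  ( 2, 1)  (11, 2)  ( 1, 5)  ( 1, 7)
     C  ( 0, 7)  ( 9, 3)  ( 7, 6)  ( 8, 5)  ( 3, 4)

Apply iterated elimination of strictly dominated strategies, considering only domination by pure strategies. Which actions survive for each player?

Survivors P1:{A,B} P2:{P,R}

P2 drop Q (P beats it: A:12>8 B:8>1 C:7>3)
P2 drop S (P beats it: A:12>3 B:8>5 C:7>5)
P2 drop T (P beats it: A:12>4 B:8>7 C:7>4)
P1 drop C (A beats it: P:10>0 R:9>7)
P1→{A,B} P2→{P,R}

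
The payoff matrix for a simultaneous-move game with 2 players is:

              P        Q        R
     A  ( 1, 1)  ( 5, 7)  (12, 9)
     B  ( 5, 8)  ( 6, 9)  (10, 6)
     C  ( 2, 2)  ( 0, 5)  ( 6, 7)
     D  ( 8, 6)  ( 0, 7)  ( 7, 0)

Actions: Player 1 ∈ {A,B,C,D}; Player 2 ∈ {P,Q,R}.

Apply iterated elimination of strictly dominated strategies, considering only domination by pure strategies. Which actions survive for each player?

P1 drop C (B beats it: P:5>2 Q:6>0 R:10>6)
P2 drop P (Q beats it: A:7>1 B:9>8 D:7>6)
P1 drop D (A beats it: Q:5>0 R:12>7)
P1→{A,B} P2→{Q,R}

Remaining: P1:{A,B} P2:{Q,R}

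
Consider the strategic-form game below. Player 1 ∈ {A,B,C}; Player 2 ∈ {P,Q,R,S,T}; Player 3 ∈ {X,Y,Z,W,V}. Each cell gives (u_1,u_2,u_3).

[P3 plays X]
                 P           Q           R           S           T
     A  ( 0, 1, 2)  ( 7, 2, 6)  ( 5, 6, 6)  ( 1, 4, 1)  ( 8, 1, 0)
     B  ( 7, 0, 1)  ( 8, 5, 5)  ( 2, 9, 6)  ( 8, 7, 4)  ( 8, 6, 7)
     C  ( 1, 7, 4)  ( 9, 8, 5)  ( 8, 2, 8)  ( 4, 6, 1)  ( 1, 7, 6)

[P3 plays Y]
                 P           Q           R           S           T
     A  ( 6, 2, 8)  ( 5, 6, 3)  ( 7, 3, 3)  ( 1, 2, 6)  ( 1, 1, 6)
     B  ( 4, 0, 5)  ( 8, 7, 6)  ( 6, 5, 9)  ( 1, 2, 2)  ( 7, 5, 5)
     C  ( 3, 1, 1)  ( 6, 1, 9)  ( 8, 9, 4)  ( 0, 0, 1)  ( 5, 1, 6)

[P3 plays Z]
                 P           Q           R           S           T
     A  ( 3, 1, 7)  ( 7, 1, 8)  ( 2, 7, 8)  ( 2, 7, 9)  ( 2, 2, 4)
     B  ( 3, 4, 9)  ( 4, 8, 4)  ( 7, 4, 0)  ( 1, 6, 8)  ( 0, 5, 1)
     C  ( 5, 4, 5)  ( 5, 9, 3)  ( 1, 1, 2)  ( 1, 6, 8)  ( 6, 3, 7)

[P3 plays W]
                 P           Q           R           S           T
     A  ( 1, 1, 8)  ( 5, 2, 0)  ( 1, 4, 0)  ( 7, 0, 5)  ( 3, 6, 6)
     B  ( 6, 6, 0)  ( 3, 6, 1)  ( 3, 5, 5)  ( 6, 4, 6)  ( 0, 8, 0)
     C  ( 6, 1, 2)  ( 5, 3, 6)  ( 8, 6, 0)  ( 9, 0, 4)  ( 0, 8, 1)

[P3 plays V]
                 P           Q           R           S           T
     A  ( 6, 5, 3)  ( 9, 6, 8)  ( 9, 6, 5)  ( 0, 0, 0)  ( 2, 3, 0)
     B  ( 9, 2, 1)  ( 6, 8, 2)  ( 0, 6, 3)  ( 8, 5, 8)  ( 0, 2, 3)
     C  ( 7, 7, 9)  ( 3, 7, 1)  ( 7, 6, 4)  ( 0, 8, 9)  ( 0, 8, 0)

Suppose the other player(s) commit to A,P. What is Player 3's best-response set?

u_3(X vs A,P) = 2
u_3(Y vs A,P) = 8
u_3(Z vs A,P) = 7
u_3(W vs A,P) = 8
u_3(V vs A,P) = 3
max payoff 8 at {Y,W}

argmax u_3 = {Y,W}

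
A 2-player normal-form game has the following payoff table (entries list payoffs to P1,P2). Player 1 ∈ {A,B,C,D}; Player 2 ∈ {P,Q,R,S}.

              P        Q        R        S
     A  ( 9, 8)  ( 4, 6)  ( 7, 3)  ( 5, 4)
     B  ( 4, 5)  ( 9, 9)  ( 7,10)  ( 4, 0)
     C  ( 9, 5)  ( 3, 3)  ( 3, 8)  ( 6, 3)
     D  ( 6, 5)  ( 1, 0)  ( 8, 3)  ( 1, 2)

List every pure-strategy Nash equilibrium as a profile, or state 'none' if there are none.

NE set: (A,P)

(A,P): NE
(A,Q): not NE [P1→B gives 9>4; P2→P gives 8>6]
(A,R): not NE [P1→D gives 8>7; P2→P gives 8>3]
(A,S): not NE [P1→C gives 6>5; P2→P gives 8>4]
(B,P): not NE [P1→C gives 9>4; P2→R gives 10>5]
(B,Q): not NE [P2→R gives 10>9]
(B,R): not NE [P1→D gives 8>7]
(B,S): not NE [P1→C gives 6>4; P2→R gives 10>0]
(C,P): not NE [P2→R gives 8>5]
(C,Q): not NE [P1→B gives 9>3; P2→R gives 8>3]
(C,R): not NE [P1→D gives 8>3]
(C,S): not NE [P2→R gives 8>3]
(D,P): not NE [P1→C gives 9>6]
(D,Q): not NE [P1→B gives 9>1; P2→P gives 5>0]
(D,R): not NE [P2→P gives 5>3]
(D,S): not NE [P1→C gives 6>1; P2→P gives 5>2]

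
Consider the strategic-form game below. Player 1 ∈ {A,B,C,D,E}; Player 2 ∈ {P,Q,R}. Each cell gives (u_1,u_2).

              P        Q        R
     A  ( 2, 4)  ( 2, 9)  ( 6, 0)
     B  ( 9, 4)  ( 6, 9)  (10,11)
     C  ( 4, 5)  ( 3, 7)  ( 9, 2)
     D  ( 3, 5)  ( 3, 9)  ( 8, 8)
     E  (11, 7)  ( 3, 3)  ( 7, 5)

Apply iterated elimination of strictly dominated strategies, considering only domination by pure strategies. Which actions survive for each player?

IESDS → P1:{B,E} P2:{P,R}

P1 drop A (B beats it: P:9>2 Q:6>2 R:10>6)
P1 drop C (B beats it: P:9>4 Q:6>3 R:10>9)
P1 drop D (B beats it: P:9>3 Q:6>3 R:10>8)
P2 drop Q (R beats it: B:11>9 E:5>3)
P1→{B,E} P2→{P,R}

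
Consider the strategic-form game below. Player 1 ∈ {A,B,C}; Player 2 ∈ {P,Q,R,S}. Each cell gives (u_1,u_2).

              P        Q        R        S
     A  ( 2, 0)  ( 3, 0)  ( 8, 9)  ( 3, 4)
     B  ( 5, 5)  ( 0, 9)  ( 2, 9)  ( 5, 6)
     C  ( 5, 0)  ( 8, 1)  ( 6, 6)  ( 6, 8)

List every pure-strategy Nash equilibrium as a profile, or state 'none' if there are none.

(A,P): not NE [P1→C gives 5>2; P2→R gives 9>0]
(A,Q): not NE [P1→C gives 8>3; P2→R gives 9>0]
(A,R): NE
(A,S): not NE [P1→C gives 6>3; P2→R gives 9>4]
(B,P): not NE [P2→R gives 9>5]
(B,Q): not NE [P1→C gives 8>0]
(B,R): not NE [P1→A gives 8>2]
(B,S): not NE [P1→C gives 6>5; P2→R gives 9>6]
(C,P): not NE [P2→S gives 8>0]
(C,Q): not NE [P2→S gives 8>1]
(C,R): not NE [P1→A gives 8>6; P2→S gives 8>6]
(C,S): NE

PSNE = {(A,R), (C,S)}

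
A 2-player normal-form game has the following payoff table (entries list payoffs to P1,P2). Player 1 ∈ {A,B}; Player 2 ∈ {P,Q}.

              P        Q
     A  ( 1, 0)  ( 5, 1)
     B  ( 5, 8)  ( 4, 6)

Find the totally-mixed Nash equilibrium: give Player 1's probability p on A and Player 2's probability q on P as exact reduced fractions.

P1 indiff ⇒ q·1+(1-q)·5 = q·5+(1-q)·4 ⇒ q(-4) = (1-q)(-1) ⇒ q = 1/5
P2 indiff ⇒ p·0+(1-p)·8 = p·1+(1-p)·6 ⇒ p(-1) = (1-p)(-2) ⇒ p = 2/3

(p,q) = (2/3, 1/5)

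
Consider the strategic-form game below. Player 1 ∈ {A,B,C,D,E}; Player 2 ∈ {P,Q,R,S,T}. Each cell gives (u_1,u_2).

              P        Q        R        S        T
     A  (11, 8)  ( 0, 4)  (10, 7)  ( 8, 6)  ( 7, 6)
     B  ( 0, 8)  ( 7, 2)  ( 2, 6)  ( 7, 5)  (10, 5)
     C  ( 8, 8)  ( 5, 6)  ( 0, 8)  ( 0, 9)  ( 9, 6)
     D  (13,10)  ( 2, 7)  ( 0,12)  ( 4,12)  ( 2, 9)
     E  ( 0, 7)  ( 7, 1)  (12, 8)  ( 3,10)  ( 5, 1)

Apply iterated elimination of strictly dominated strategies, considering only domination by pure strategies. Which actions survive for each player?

Remaining: P1:{A,D,E} P2:{P,R,S}

P2 drop Q (P beats it: A:8>4 B:8>2 C:8>6 D:10>7 E:7>1)
P2 drop T (P beats it: A:8>6 B:8>5 C:8>6 D:10>9 E:7>1)
P1 drop B (A beats it: P:11>0 R:10>2 S:8>7)
P1 drop C (A beats it: P:11>8 R:10>0 S:8>0)
P1→{A,D,E} P2→{P,R,S}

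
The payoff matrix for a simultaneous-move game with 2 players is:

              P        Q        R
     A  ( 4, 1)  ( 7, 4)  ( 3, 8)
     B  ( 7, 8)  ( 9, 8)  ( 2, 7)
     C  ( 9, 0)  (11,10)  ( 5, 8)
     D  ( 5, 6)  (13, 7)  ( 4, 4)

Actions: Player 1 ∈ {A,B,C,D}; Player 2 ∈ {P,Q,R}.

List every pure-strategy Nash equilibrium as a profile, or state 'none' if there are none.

(A,P): not NE [P1→C gives 9>4; P2→R gives 8>1]
(A,Q): not NE [P1→D gives 13>7; P2→R gives 8>4]
(A,R): not NE [P1→C gives 5>3]
(B,P): not NE [P1→C gives 9>7]
(B,Q): not NE [P1→D gives 13>9]
(B,R): not NE [P1→C gives 5>2; P2→Q gives 8>7]
(C,P): not NE [P2→Q gives 10>0]
(C,Q): not NE [P1→D gives 13>11]
(C,R): not NE [P2→Q gives 10>8]
(D,P): not NE [P1→C gives 9>5; P2→Q gives 7>6]
(D,Q): NE
(D,R): not NE [P1→C gives 5>4; P2→Q gives 7>4]

Nash profiles: (D,Q)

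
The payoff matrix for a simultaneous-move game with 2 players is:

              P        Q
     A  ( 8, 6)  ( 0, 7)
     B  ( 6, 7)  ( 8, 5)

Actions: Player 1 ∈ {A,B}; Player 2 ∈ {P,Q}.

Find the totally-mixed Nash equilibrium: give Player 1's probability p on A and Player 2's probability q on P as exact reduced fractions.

P1 indiff ⇒ q·8+(1-q)·0 = q·6+(1-q)·8 ⇒ q(2) = (1-q)(8) ⇒ q = 4/5
P2 indiff ⇒ p·6+(1-p)·7 = p·7+(1-p)·5 ⇒ p(-1) = (1-p)(-2) ⇒ p = 2/3

(p,q) = (2/3, 4/5)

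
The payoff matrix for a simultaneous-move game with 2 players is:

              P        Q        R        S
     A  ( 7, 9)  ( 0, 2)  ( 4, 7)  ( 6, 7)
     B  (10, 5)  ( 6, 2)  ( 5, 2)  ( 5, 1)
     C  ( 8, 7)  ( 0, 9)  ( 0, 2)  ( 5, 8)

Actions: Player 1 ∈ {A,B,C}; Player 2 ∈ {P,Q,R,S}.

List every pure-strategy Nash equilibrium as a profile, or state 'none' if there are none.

(A,P): not NE [P1→B gives 10>7]
(A,Q): not NE [P1→B gives 6>0; P2→P gives 9>2]
(A,R): not NE [P1→B gives 5>4; P2→P gives 9>7]
(A,S): not NE [P2→P gives 9>7]
(B,P): NE
(B,Q): not NE [P2→P gives 5>2]
(B,R): not NE [P2→P gives 5>2]
(B,S): not NE [P1→A gives 6>5; P2→P gives 5>1]
(C,P): not NE [P1→B gives 10>8; P2→Q gives 9>7]
(C,Q): not NE [P1→B gives 6>0]
(C,R): not NE [P1→B gives 5>0; P2→Q gives 9>2]
(C,S): not NE [P1→A gives 6>5; P2→Q gives 9>8]

PSNE = {(B,P)}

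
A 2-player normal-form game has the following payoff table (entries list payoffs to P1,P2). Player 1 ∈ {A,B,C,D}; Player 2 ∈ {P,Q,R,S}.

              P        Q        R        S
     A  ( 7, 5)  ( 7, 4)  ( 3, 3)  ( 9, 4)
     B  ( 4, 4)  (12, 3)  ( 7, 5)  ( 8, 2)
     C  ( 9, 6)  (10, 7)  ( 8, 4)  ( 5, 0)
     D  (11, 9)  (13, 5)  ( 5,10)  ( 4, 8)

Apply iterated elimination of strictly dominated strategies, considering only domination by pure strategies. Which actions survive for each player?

IESDS → P1:{B,C,D} P2:{P,Q,R}

P2 drop S (P beats it: A:5>4 B:4>2 C:6>0 D:9>8)
P1 drop A (C beats it: P:9>7 Q:10>7 R:8>3)
P1→{B,C,D} P2→{P,Q,R}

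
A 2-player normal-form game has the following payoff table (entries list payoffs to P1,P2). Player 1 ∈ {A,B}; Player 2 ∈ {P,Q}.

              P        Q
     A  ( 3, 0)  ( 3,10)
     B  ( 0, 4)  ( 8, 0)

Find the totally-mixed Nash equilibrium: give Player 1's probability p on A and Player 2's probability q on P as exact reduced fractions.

P1 indiff ⇒ q·3+(1-q)·3 = q·0+(1-q)·8 ⇒ q(3) = (1-q)(5) ⇒ q = 5/8
P2 indiff ⇒ p·0+(1-p)·4 = p·10+(1-p)·0 ⇒ p(-10) = (1-p)(-4) ⇒ p = 2/7

P1 mixes 2/7 on A; P2 mixes 5/8 on P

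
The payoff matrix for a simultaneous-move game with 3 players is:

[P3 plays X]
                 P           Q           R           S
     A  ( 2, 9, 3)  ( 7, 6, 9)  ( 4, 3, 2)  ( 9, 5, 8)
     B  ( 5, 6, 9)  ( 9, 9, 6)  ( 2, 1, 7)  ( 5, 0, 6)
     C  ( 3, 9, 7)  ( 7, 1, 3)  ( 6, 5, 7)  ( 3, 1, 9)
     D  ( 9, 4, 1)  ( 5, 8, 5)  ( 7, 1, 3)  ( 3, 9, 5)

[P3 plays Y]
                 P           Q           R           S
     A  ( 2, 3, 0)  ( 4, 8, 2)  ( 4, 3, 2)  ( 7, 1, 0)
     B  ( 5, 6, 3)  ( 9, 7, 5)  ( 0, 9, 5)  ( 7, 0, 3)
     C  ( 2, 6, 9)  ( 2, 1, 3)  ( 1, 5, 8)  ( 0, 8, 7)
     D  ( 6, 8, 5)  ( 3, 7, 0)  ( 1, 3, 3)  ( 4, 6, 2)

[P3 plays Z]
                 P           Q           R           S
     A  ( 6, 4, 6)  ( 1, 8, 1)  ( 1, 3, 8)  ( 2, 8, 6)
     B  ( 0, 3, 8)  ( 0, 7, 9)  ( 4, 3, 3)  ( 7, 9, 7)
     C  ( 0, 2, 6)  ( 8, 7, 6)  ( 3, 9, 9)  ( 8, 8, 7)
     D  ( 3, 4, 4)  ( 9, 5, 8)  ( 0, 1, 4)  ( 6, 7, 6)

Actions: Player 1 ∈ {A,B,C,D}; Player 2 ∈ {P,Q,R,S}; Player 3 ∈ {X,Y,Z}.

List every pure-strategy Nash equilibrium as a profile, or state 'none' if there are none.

(A,P,X): not NE [P1→D gives 9>2; P3→Z gives 6>3]
(A,P,Y): not NE [P1→D gives 6>2; P2→Q gives 8>3; P3→Z gives 6>0]
(A,P,Z): not NE [P2→S gives 8>4]
(A,Q,X): not NE [P1→B gives 9>7; P2→P gives 9>6]
(A,Q,Y): not NE [P1→B gives 9>4; P3→X gives 9>2]
(A,Q,Z): not NE [P1→D gives 9>1; P3→X gives 9>1]
(A,R,X): not NE [P1→D gives 7>4; P2→P gives 9>3; P3→Z gives 8>2]
(A,R,Y): not NE [P2→Q gives 8>3; P3→Z gives 8>2]
(A,R,Z): not NE [P1→B gives 4>1; P2→S gives 8>3]
(A,S,X): not NE [P2→P gives 9>5]
(A,S,Y): not NE [P2→Q gives 8>1; P3→X gives 8>0]
(A,S,Z): not NE [P1→C gives 8>2; P3→X gives 8>6]
(B,P,X): not NE [P1→D gives 9>5; P2→Q gives 9>6]
(B,P,Y): not NE [P1→D gives 6>5; P2→R gives 9>6; P3→X gives 9>3]
(B,P,Z): not NE [P1→A gives 6>0; P2→S gives 9>3; P3→X gives 9>8]
(B,Q,X): not NE [P3→Z gives 9>6]
(B,Q,Y): not NE [P2→R gives 9>7; P3→Z gives 9>5]
(B,Q,Z): not NE [P1→D gives 9>0; P2→S gives 9>7]
(B,R,X): not NE [P1→D gives 7>2; P2→Q gives 9>1]
(B,R,Y): not NE [P1→A gives 4>0; P3→X gives 7>5]
(B,R,Z): not NE [P2→S gives 9>3; P3→X gives 7>3]
(B,S,X): not NE [P1→A gives 9>5; P2→Q gives 9>0; P3→Z gives 7>6]
(B,S,Y): not NE [P2→R gives 9>0; P3→Z gives 7>3]
(B,S,Z): not NE [P1→C gives 8>7]
(C,P,X): not NE [P1→D gives 9>3; P3→Y gives 9>7]
(C,P,Y): not NE [P1→D gives 6>2; P2→S gives 8>6]
(C,P,Z): not NE [P1→A gives 6>0; P2→R gives 9>2; P3→Y gives 9>6]
(C,Q,X): not NE [P1→B gives 9>7; P2→P gives 9>1; P3→Z gives 6>3]
(C,Q,Y): not NE [P1→B gives 9>2; P2→S gives 8>1; P3→Z gives 6>3]
(C,Q,Z): not NE [P1→D gives 9>8; P2→R gives 9>7]
(C,R,X): not NE [P1→D gives 7>6; P2→P gives 9>5; P3→Z gives 9>7]
(C,R,Y): not NE [P1→A gives 4>1; P2→S gives 8>5; P3→Z gives 9>8]
(C,R,Z): not NE [P1→B gives 4>3]
(C,S,X): not NE [P1→A gives 9>3; P2→P gives 9>1]
(C,S,Y): not NE [P1→B gives 7>0; P3→X gives 9>7]
(C,S,Z): not NE [P2→R gives 9>8; P3→X gives 9>7]
(D,P,X): not NE [P2→S gives 9>4; P3→Y gives 5>1]
(D,P,Y): NE
(D,P,Z): not NE [P1→A gives 6>3; P2→S gives 7>4; P3→Y gives 5>4]
(D,Q,X): not NE [P1→B gives 9>5; P2→S gives 9>8; P3→Z gives 8>5]
(D,Q,Y): not NE [P1→B gives 9>3; P2→P gives 8>7; P3→Z gives 8>0]
(D,Q,Z): not NE [P2→S gives 7>5]
(D,R,X): not NE [P2→S gives 9>1; P3→Z gives 4>3]
(D,R,Y): not NE [P1→A gives 4>1; P2→P gives 8>3; P3→Z gives 4>3]
(D,R,Z): not NE [P1→B gives 4>0; P2→S gives 7>1]
(D,S,X): not NE [P1→A gives 9>3; P3→Z gives 6>5]
(D,S,Y): not NE [P1→B gives 7>4; P2→P gives 8>6; P3→Z gives 6>2]
(D,S,Z): not NE [P1→C gives 8>6]

NE set: (D,P,Y)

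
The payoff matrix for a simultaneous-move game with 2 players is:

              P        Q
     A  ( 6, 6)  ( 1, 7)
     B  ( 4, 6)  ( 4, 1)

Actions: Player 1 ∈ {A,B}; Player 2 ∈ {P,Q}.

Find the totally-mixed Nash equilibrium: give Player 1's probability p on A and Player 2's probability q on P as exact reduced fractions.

P1 indiff ⇒ q·6+(1-q)·1 = q·4+(1-q)·4 ⇒ q(2) = (1-q)(3) ⇒ q = 3/5
P2 indiff ⇒ p·6+(1-p)·6 = p·7+(1-p)·1 ⇒ p(-1) = (1-p)(-5) ⇒ p = 5/6

(p,q) = (5/6, 3/5)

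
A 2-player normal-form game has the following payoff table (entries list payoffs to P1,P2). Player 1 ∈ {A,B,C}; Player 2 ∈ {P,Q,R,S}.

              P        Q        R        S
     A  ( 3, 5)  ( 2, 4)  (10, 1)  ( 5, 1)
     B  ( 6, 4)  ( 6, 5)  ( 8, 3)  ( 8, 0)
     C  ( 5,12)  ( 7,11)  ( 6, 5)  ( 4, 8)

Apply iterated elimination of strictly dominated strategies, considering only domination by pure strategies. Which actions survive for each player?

Remaining: P1:{B,C} P2:{P,Q}

P2 drop R (P beats it: A:5>1 B:4>3 C:12>5)
P1 drop A (B beats it: P:6>3 Q:6>2 S:8>5)
P2 drop S (P beats it: B:4>0 C:12>8)
P1→{B,C} P2→{P,Q}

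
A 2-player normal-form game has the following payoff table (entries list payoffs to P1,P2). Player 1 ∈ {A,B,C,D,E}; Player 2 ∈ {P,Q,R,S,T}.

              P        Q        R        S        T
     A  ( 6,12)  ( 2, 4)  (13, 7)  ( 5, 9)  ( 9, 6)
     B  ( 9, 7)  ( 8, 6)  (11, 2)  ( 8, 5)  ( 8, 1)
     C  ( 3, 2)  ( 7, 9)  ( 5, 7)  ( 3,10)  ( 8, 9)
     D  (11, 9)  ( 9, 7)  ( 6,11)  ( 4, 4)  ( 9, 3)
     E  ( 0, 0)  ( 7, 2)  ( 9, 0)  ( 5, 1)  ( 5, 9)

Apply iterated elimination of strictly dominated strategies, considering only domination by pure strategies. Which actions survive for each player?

Survivors P1:{A,B,D} P2:{P,R}

P1 drop C (D beats it: P:11>3 Q:9>7 R:6>5 S:4>3 T:9>8)
P1 drop E (B beats it: P:9>0 Q:8>7 R:11>9 S:8>5 T:8>5)
P2 drop Q (P beats it: A:12>4 B:7>6 D:9>7)
P2 drop S (P beats it: A:12>9 B:7>5 D:9>4)
P2 drop T (P beats it: A:12>6 B:7>1 D:9>3)
P1→{A,B,D} P2→{P,R}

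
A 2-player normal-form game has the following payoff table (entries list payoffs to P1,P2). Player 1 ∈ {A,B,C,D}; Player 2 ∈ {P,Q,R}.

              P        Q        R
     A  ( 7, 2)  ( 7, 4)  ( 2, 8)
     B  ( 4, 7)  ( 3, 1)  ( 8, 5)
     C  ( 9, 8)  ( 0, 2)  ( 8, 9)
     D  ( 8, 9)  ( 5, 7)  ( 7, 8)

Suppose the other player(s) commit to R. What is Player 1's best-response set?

u_1(A vs R) = 2
u_1(B vs R) = 8
u_1(C vs R) = 8
u_1(D vs R) = 7
max payoff 8 at {B,C}

argmax u_1 = {B,C}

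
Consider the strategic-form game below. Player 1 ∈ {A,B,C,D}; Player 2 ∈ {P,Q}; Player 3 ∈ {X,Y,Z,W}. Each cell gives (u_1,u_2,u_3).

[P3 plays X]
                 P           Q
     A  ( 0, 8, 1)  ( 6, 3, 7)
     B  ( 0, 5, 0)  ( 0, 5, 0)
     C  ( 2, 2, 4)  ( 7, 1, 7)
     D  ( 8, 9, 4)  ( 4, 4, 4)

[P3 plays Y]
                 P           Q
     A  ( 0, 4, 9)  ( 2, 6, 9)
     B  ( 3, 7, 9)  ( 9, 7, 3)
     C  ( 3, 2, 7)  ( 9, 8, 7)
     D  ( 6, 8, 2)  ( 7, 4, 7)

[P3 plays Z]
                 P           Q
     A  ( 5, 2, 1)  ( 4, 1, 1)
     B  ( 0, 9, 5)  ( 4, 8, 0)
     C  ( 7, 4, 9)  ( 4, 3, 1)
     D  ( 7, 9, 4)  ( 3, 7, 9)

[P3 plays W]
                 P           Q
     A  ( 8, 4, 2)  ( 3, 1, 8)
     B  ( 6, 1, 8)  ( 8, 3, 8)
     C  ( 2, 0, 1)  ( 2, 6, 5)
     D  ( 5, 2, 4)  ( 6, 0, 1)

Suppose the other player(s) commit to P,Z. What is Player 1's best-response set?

P1 best: {C,D}

u_1(A vs P,Z) = 5
u_1(B vs P,Z) = 0
u_1(C vs P,Z) = 7
u_1(D vs P,Z) = 7
max payoff 7 at {C,D}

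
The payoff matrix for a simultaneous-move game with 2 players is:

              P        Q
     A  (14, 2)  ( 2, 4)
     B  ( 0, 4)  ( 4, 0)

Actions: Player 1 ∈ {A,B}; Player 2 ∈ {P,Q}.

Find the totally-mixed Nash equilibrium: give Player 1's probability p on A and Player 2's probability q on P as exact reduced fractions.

P1 indiff ⇒ q·14+(1-q)·2 = q·0+(1-q)·4 ⇒ q(14) = (1-q)(2) ⇒ q = 1/8
P2 indiff ⇒ p·2+(1-p)·4 = p·4+(1-p)·0 ⇒ p(-2) = (1-p)(-4) ⇒ p = 2/3

P1 mixes 2/3 on A; P2 mixes 1/8 on P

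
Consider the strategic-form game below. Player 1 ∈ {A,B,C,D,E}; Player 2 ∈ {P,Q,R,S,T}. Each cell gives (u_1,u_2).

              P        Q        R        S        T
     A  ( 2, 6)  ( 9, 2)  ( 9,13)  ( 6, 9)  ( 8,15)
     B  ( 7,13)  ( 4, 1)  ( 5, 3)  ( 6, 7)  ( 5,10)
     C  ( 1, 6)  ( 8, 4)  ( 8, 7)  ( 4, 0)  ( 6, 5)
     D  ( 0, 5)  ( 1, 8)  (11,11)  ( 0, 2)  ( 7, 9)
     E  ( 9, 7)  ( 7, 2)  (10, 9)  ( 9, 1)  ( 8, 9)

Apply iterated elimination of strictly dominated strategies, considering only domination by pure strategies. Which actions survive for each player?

P1 drop B (E beats it: P:9>7 Q:7>4 R:10>5 S:9>6 T:8>5)
P1 drop C (A beats it: P:2>1 Q:9>8 R:9>8 S:6>4 T:8>6)
P2 drop P (R beats it: A:13>6 D:11>5 E:9>7)
P2 drop Q (R beats it: A:13>2 D:11>8 E:9>2)
P2 drop S (R beats it: A:13>9 D:11>2 E:9>1)
P1→{A,D,E} P2→{R,T}

IESDS → P1:{A,D,E} P2:{R,T}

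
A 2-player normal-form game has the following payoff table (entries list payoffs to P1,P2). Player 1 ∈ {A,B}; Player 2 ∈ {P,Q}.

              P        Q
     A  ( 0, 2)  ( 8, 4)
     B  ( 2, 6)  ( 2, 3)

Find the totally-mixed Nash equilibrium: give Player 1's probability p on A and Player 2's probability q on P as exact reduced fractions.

P1 indiff ⇒ q·0+(1-q)·8 = q·2+(1-q)·2 ⇒ q(-2) = (1-q)(-6) ⇒ q = 3/4
P2 indiff ⇒ p·2+(1-p)·6 = p·4+(1-p)·3 ⇒ p(-2) = (1-p)(-3) ⇒ p = 3/5

P1 mixes 3/5 on A; P2 mixes 3/4 on P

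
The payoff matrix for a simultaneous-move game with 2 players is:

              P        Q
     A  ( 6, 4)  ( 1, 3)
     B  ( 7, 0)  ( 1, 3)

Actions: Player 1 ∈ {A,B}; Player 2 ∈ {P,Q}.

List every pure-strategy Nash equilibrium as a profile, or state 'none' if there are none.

Nash profiles: (B,Q)

(A,P): not NE [P1→B gives 7>6]
(A,Q): not NE [P2→P gives 4>3]
(B,P): not NE [P2→Q gives 3>0]
(B,Q): NE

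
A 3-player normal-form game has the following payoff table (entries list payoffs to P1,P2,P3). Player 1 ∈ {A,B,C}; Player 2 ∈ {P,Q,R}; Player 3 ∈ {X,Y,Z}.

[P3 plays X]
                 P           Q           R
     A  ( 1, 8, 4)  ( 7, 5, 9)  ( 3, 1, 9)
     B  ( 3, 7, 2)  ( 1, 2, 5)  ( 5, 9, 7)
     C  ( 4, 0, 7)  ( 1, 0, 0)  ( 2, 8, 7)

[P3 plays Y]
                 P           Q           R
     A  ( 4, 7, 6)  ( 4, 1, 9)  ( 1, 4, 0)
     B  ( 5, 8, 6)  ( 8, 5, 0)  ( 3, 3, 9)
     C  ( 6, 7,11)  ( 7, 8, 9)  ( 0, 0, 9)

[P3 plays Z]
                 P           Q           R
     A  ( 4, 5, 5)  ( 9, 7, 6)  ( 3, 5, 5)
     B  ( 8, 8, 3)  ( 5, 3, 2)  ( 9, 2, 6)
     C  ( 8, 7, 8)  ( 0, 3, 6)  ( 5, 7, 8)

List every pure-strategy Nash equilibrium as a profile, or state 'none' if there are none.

(A,P,X): not NE [P1→C gives 4>1; P3→Y gives 6>4]
(A,P,Y): not NE [P1→C gives 6>4]
(A,P,Z): not NE [P1→C gives 8>4; P2→Q gives 7>5; P3→Y gives 6>5]
(A,Q,X): not NE [P2→P gives 8>5]
(A,Q,Y): not NE [P1→B gives 8>4; P2→P gives 7>1]
(A,Q,Z): not NE [P3→Y gives 9>6]
(A,R,X): not NE [P1→B gives 5>3; P2→P gives 8>1]
(A,R,Y): not NE [P1→B gives 3>1; P2→P gives 7>4; P3→X gives 9>0]
(A,R,Z): not NE [P1→B gives 9>3; P2→Q gives 7>5; P3→X gives 9>5]
(B,P,X): not NE [P1→C gives 4>3; P2→R gives 9>7; P3→Y gives 6>2]
(B,P,Y): not NE [P1→C gives 6>5]
(B,P,Z): not NE [P3→Y gives 6>3]
(B,Q,X): not NE [P1→A gives 7>1; P2→R gives 9>2]
(B,Q,Y): not NE [P2→P gives 8>5; P3→X gives 5>0]
(B,Q,Z): not NE [P1→A gives 9>5; P2→P gives 8>3; P3→X gives 5>2]
(B,R,X): not NE [P3→Y gives 9>7]
(B,R,Y): not NE [P2→P gives 8>3]
(B,R,Z): not NE [P2→P gives 8>2; P3→Y gives 9>6]
(C,P,X): not NE [P2→R gives 8>0; P3→Y gives 11>7]
(C,P,Y): not NE [P2→Q gives 8>7]
(C,P,Z): not NE [P3→Y gives 11>8]
(C,Q,X): not NE [P1→A gives 7>1; P2→R gives 8>0; P3→Y gives 9>0]
(C,Q,Y): not NE [P1→B gives 8>7]
(C,Q,Z): not NE [P1→A gives 9>0; P2→R gives 7>3; P3→Y gives 9>6]
(C,R,X): not NE [P1→B gives 5>2; P3→Y gives 9>7]
(C,R,Y): not NE [P1→B gives 3>0; P2→Q gives 8>0]
(C,R,Z): not NE [P1→B gives 9>5; P3→Y gives 9>8]

PSNE: ∅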